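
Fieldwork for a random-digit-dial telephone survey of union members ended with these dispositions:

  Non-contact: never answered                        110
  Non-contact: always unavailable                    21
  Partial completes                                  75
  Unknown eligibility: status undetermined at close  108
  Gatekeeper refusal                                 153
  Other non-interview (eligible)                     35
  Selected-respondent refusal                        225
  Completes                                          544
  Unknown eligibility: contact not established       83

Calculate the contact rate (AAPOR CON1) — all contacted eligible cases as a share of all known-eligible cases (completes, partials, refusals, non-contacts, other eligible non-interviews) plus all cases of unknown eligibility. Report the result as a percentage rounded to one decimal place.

76.2%

Declined to participate = 153 + 225 = 378
Non-contacts = 110 + 21 = 131
Eligibility not determined = 83 + 108 = 191
Num = 544 + 75 + 378 + 35 = 1032
Base = 544 + 75 + 378 + 131 + 35 + 191 = 1354
CON1 = 1032 / 1354 = 0.7622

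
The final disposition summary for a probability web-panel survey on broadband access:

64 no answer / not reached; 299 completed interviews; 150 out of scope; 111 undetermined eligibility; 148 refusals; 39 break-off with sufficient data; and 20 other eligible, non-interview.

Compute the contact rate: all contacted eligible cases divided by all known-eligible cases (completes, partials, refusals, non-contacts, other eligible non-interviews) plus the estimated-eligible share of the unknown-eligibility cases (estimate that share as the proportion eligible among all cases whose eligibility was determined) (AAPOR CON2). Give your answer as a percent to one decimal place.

Num = 299 + 39 + 148 + 20 = 506
Eligible (known) = 299 + 39 + 148 + 64 + 20 = 570
e = 570 / (570 + 150) = 570 / 720 = 0.7917
Estimated eligible among unknowns = 0.7917 × 111 = 87.88
Denominator = 570 + 87.88 = 657.88
CON2 = 506 / 657.88 = 0.7691

76.9%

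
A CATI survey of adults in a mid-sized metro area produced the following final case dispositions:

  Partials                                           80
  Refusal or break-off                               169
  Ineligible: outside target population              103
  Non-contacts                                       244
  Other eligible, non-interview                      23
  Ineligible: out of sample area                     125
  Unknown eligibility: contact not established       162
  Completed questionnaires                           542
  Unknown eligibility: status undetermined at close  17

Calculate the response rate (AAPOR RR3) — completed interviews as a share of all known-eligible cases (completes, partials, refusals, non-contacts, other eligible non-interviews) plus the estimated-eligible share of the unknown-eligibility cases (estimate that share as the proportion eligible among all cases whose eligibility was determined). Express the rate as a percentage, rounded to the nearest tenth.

Unknown if eligible = 162 + 17 = 179
Screened out, ineligible = 103 + 125 = 228
Numerator → 542
Known eligible → 542 + 80 + 169 + 244 + 23 = 1058
e = 1058 / (1058 + 228) = 1058 / 1286 = 0.8227
Estimated eligible among unknowns → 0.8227 × 179 = 147.26
Denominator → 1058 + 147.26 = 1205.26
RR3 = 542 / 1205.26 = 0.4497

45.0%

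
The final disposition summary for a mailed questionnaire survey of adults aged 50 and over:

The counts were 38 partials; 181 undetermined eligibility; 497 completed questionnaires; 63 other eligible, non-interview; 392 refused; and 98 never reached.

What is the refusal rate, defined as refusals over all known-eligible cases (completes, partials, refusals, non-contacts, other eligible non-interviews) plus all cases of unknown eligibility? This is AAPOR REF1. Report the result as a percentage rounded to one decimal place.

Num: 392
Base: 497 + 38 + 392 + 98 + 63 + 181 = 1269
REF1 = 392 / 1269 = 0.3089

30.9%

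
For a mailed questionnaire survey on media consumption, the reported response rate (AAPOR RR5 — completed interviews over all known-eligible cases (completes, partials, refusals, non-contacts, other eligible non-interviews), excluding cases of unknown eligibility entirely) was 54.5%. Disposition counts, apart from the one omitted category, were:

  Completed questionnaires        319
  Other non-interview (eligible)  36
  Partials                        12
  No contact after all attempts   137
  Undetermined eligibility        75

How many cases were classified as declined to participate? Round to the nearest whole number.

81

RR5 = 319 / D = 0.545
D = 319 / 0.545 = 585.3
Rest of base = 504
declined to participate = 585.3 − 504 ≈ 81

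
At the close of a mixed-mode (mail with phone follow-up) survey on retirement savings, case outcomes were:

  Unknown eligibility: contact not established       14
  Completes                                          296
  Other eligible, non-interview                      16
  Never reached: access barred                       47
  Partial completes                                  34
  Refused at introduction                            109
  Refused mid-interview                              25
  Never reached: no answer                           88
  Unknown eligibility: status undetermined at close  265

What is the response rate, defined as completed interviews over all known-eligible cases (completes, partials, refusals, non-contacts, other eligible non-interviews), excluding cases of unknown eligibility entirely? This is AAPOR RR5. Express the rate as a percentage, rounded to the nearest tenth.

48.1%

Refused = 109 + 25 = 134
Never reached = 88 + 47 = 135
Eligibility not determined = 14 + 265 = 279
Numerator: 296
Denom: 296 + 34 + 134 + 135 + 16 = 615
RR5 = 296 / 615 = 0.4813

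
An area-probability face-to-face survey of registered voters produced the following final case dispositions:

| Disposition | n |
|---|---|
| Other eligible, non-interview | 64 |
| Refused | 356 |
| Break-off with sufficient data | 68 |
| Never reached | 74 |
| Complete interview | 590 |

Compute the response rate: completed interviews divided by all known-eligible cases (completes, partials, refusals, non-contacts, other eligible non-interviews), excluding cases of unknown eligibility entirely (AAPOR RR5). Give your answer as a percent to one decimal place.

51.2%

Top: 590
Denominator: 590 + 68 + 356 + 74 + 64 = 1152
RR5 = 590 / 1152 = 0.5122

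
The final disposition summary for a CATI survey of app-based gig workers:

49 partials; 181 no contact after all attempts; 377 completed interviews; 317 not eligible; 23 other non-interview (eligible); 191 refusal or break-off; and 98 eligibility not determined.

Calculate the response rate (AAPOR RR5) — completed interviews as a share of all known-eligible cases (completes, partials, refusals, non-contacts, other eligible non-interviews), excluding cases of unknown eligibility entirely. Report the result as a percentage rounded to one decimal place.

Top → 377
Base → 377 + 49 + 191 + 181 + 23 = 821
RR5 = 377 / 821 = 0.4592

45.9%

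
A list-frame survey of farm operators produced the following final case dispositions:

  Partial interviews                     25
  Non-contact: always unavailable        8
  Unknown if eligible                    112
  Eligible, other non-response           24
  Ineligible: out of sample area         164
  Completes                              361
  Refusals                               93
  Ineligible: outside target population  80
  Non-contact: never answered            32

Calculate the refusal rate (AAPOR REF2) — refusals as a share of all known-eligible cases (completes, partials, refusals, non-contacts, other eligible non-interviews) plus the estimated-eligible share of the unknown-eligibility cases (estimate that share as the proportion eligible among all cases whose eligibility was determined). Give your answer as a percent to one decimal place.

Non-contacts = 32 + 8 = 40
Not eligible = 80 + 164 = 244
Num → 93
Determined eligible → 361 + 25 + 93 + 40 + 24 = 543
e = 543 / (543 + 244) = 543 / 787 = 0.6900
Eligible share of unknowns → 0.6900 × 112 = 77.28
Denom → 543 + 77.28 = 620.28
REF2 = 93 / 620.28 = 0.1499

15.0%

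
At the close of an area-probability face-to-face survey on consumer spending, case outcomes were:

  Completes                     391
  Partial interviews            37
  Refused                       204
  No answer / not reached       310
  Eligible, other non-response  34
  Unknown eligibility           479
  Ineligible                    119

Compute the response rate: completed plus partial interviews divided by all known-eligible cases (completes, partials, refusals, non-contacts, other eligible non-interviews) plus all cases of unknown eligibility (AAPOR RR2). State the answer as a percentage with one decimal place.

29.4%

Top: 391 + 37 = 428
Denom: 391 + 37 + 204 + 310 + 34 + 479 = 1455
RR2 = 428 / 1455 = 0.2942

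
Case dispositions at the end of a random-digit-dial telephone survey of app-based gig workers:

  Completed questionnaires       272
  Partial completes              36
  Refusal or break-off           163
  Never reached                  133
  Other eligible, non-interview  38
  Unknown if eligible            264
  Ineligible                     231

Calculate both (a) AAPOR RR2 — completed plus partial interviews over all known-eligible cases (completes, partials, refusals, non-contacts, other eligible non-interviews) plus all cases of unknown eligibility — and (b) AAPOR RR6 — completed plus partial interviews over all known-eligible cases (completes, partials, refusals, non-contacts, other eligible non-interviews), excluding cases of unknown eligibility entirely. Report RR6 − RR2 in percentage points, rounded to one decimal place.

Top → 272 + 36 = 308
Base → 272 + 36 + 163 + 133 + 38 + 264 = 906
RR2 = 308 / 906 = 0.3400
Base → 272 + 36 + 163 + 133 + 38 = 642
RR6 = 308 / 642 = 0.4798
Difference = 47.98 − 34.00 = 13.98 percentage points

14.0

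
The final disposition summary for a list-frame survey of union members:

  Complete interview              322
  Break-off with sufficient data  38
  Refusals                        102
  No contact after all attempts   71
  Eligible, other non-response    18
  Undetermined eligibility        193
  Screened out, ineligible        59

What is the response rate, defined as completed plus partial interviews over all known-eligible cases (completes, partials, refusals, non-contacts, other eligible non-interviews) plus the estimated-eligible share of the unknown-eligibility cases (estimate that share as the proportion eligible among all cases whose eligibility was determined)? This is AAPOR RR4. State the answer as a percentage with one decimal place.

49.6%

Num → 322 + 38 = 360
Known eligible → 322 + 38 + 102 + 71 + 18 = 551
e = 551 / (551 + 59) = 551 / 610 = 0.9033
Estimated eligible among unknowns → 0.9033 × 193 = 174.34
Denom → 551 + 174.34 = 725.34
RR4 = 360 / 725.34 = 0.4963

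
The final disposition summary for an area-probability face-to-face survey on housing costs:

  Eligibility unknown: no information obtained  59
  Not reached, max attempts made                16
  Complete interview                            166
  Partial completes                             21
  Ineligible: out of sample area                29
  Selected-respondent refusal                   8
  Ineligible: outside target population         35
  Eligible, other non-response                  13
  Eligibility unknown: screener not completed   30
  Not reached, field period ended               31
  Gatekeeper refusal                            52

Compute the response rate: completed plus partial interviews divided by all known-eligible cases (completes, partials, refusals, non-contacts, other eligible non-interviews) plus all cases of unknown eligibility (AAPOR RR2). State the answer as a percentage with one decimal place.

Declined to participate = 52 + 8 = 60
Non-contacts = 31 + 16 = 47
Eligibility not determined = 30 + 59 = 89
Screened out, ineligible = 35 + 29 = 64
Numerator → 166 + 21 = 187
Base → 166 + 21 + 60 + 47 + 13 + 89 = 396
RR2 = 187 / 396 = 0.4722

47.2%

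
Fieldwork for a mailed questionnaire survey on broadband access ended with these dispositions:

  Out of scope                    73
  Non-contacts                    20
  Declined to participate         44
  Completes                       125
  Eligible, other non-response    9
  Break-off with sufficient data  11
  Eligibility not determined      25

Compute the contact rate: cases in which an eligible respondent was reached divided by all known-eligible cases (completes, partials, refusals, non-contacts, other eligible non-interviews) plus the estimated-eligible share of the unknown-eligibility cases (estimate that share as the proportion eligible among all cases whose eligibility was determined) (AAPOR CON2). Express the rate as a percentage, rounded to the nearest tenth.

83.1%

Top = 125 + 11 + 44 + 9 = 189
Determined eligible = 125 + 11 + 44 + 20 + 9 = 209
e = 209 / (209 + 73) = 209 / 282 = 0.7411
Eligible share of unknowns = 0.7411 × 25 = 18.53
Denom = 209 + 18.53 = 227.53
CON2 = 189 / 227.53 = 0.8307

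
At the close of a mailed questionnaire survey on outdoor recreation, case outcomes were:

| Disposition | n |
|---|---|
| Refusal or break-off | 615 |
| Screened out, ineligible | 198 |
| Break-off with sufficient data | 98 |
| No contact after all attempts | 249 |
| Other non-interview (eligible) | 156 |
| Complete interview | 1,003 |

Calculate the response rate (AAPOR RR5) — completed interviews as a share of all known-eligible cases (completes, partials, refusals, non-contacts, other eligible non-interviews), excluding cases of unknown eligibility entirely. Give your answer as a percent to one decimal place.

47.3%

Numerator → 1003
Denom → 1003 + 98 + 615 + 249 + 156 = 2121
RR5 = 1003 / 2121 = 0.4729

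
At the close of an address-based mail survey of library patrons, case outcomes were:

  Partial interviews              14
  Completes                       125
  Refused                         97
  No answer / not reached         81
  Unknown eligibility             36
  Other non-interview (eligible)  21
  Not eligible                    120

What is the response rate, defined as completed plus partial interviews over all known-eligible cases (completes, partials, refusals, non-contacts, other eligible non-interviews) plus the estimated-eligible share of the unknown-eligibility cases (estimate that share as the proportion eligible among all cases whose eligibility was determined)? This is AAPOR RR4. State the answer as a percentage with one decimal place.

38.1%

Numerator: 125 + 14 = 139
Known eligible: 125 + 14 + 97 + 81 + 21 = 338
e = 338 / (338 + 120) = 338 / 458 = 0.7380
Eligible share of unknowns: 0.7380 × 36 = 26.57
Base: 338 + 26.57 = 364.57
RR4 = 139 / 364.57 = 0.3813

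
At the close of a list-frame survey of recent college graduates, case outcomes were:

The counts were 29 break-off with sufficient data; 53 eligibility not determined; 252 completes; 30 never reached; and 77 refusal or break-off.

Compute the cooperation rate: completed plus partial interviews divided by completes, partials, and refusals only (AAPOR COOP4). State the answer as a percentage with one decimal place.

Top = 252 + 29 = 281
Base = 252 + 29 + 77 = 358
COOP4 = 281 / 358 = 0.7849

78.5%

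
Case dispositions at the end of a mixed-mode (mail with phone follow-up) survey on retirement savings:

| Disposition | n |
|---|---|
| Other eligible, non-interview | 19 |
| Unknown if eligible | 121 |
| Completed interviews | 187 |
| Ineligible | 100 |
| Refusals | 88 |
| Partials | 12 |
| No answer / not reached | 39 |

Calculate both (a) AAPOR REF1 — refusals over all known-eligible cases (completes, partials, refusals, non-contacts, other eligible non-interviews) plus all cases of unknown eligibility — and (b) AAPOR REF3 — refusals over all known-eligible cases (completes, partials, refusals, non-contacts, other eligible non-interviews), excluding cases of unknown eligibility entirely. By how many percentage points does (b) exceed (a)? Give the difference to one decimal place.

6.6

Top = 88
Denom = 187 + 12 + 88 + 39 + 19 + 121 = 466
REF1 = 88 / 466 = 0.1888
Denom = 187 + 12 + 88 + 39 + 19 = 345
REF3 = 88 / 345 = 0.2551
Difference = 25.51 − 18.88 = 6.63 percentage points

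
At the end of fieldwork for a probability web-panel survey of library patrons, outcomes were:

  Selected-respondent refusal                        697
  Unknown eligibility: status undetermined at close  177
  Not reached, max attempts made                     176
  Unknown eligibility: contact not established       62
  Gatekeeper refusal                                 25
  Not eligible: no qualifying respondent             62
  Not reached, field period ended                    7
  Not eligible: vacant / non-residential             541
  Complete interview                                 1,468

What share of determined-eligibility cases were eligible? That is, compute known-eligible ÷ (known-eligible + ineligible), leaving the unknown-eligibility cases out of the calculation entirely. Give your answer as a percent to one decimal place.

79.7%

Declined to participate = 25 + 697 = 722
Non-contacts = 7 + 176 = 183
Unknown eligibility = 62 + 177 = 239
Out of scope = 62 + 541 = 603
Eligible (known): 1468 + 722 + 183 = 2373
e = 2373 / (2373 + 603) = 2373 / 2976 = 0.7974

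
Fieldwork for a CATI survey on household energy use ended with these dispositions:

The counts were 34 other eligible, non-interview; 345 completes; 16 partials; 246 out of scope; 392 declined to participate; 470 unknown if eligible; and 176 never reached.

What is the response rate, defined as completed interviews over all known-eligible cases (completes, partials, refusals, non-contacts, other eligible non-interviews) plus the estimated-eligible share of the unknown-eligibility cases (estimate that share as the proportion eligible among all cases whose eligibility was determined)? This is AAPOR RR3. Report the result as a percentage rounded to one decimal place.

25.8%

Num → 345
Known eligible → 345 + 16 + 392 + 176 + 34 = 963
e = 963 / (963 + 246) = 963 / 1209 = 0.7965
e × U → 0.7965 × 470 = 374.36
Denom → 963 + 374.36 = 1337.36
RR3 = 345 / 1337.36 = 0.2580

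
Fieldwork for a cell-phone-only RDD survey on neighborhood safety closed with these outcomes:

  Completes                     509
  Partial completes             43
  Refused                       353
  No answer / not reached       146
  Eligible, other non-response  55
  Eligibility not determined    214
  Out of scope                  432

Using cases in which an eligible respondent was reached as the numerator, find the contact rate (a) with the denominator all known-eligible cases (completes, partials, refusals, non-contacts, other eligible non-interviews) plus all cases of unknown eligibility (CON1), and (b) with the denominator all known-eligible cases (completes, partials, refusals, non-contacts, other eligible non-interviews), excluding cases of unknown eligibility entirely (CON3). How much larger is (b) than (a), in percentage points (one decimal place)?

14.1

Top = 509 + 43 + 353 + 55 = 960
Denom = 509 + 43 + 353 + 146 + 55 + 214 = 1320
CON1 = 960 / 1320 = 0.7273
Denom = 509 + 43 + 353 + 146 + 55 = 1106
CON3 = 960 / 1106 = 0.8680
Difference = 86.80 − 72.73 = 14.07 percentage points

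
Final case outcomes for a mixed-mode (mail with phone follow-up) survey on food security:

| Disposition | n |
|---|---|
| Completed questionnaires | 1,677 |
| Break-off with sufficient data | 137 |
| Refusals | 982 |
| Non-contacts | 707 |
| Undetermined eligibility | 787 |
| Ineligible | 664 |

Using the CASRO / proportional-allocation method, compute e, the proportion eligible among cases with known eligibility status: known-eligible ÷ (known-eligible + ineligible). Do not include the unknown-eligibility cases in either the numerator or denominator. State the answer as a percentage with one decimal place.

Known eligible: 1677 + 137 + 982 + 707 = 3503
e = 3503 / (3503 + 664) = 3503 / 4167 = 0.8407

84.1%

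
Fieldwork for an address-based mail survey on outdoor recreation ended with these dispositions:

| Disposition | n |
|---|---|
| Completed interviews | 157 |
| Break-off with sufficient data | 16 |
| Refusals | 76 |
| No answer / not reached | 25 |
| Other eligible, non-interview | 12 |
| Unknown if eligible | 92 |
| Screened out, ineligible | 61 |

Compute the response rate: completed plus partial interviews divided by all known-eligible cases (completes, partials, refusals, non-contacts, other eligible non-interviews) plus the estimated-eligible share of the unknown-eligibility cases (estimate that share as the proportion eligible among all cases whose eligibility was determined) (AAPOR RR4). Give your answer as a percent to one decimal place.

Top: 157 + 16 = 173
Eligible (known): 157 + 16 + 76 + 25 + 12 = 286
e = 286 / (286 + 61) = 286 / 347 = 0.8242
e × U: 0.8242 × 92 = 75.83
Denom: 286 + 75.83 = 361.83
RR4 = 173 / 361.83 = 0.4781

47.8%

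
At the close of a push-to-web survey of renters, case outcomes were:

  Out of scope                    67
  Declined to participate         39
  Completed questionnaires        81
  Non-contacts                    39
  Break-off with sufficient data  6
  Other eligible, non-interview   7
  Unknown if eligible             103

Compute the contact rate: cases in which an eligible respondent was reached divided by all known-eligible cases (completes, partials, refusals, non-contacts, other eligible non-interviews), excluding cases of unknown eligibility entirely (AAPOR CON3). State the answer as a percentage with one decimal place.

Numerator → 81 + 6 + 39 + 7 = 133
Denominator → 81 + 6 + 39 + 39 + 7 = 172
CON3 = 133 / 172 = 0.7733

77.3%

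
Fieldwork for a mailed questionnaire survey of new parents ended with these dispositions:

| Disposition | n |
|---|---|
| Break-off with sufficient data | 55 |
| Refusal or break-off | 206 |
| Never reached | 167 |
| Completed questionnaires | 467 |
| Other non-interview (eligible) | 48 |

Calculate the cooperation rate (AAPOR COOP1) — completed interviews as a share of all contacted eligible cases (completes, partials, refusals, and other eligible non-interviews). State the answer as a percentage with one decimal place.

60.2%

Numerator = 467
Denominator = 467 + 55 + 206 + 48 = 776
COOP1 = 467 / 776 = 0.6018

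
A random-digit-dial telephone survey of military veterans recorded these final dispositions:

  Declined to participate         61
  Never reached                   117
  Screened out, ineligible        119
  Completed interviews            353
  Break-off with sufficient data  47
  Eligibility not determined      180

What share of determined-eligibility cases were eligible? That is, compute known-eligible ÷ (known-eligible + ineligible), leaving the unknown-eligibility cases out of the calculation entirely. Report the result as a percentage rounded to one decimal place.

82.9%

Determined eligible = 353 + 47 + 61 + 117 = 578
e = 578 / (578 + 119) = 578 / 697 = 0.8293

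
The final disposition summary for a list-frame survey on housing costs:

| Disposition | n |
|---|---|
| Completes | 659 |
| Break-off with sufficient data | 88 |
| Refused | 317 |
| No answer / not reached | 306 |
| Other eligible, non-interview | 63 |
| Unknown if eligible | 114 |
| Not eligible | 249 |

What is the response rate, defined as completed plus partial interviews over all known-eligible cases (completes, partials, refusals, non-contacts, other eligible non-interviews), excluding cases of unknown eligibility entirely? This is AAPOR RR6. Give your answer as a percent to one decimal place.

52.1%

Numerator → 659 + 88 = 747
Denominator → 659 + 88 + 317 + 306 + 63 = 1433
RR6 = 747 / 1433 = 0.5213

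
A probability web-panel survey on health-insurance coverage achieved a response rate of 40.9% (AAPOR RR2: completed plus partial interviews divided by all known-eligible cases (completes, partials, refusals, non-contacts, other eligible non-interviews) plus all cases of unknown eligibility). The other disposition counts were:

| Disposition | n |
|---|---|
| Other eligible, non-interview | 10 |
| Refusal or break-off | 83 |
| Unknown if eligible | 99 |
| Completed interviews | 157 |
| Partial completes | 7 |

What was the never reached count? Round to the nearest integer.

Top = 157 + 7 = 164
RR2 = 164 / D = 0.409
D = 164 / 0.409 = 401.0
Remaining denominator categories sum to 356
never reached = 401.0 − 356 ≈ 45

45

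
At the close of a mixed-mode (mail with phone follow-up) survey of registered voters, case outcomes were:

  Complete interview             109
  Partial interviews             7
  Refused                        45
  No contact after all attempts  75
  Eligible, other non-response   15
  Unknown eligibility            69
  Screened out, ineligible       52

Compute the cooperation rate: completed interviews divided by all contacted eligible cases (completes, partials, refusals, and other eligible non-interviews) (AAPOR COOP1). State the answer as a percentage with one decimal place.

Numerator: 109
Denom: 109 + 7 + 45 + 15 = 176
COOP1 = 109 / 176 = 0.6193

61.9%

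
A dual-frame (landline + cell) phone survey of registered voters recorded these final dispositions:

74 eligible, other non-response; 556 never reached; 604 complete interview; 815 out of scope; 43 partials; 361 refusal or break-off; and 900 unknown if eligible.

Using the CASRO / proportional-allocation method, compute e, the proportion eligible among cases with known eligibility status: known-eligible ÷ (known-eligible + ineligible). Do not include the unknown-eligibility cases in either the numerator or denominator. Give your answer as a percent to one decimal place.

66.8%

Eligible (known): 604 + 43 + 361 + 556 + 74 = 1638
e = 1638 / (1638 + 815) = 1638 / 2453 = 0.6678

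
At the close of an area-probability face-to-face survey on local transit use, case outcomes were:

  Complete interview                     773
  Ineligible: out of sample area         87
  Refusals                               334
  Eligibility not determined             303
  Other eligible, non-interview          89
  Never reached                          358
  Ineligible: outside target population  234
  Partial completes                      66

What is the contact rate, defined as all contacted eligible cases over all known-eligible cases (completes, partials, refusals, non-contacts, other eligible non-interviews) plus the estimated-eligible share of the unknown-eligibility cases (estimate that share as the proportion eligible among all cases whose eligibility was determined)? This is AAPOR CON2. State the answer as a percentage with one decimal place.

Screened out, ineligible = 234 + 87 = 321
Numerator: 773 + 66 + 334 + 89 = 1262
Determined eligible: 773 + 66 + 334 + 358 + 89 = 1620
e = 1620 / (1620 + 321) = 1620 / 1941 = 0.8346
e × U: 0.8346 × 303 = 252.88
Base: 1620 + 252.88 = 1872.88
CON2 = 1262 / 1872.88 = 0.6738

67.4%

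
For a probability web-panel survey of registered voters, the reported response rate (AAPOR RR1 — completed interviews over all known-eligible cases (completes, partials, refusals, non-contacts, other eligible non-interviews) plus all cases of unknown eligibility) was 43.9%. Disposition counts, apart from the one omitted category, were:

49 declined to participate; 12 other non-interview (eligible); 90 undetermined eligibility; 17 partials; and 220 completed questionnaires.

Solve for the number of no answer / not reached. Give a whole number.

113

RR1 = 220 / D = 0.439
D = 220 / 0.439 = 501.1
Rest of base = 388
no answer / not reached = 501.1 − 388 ≈ 113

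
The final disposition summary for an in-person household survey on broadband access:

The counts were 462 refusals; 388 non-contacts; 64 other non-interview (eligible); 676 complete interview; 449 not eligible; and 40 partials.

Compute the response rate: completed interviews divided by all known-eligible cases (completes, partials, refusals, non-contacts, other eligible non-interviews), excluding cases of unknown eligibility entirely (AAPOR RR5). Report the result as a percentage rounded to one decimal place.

Num: 676
Base: 676 + 40 + 462 + 388 + 64 = 1630
RR5 = 676 / 1630 = 0.4147

41.5%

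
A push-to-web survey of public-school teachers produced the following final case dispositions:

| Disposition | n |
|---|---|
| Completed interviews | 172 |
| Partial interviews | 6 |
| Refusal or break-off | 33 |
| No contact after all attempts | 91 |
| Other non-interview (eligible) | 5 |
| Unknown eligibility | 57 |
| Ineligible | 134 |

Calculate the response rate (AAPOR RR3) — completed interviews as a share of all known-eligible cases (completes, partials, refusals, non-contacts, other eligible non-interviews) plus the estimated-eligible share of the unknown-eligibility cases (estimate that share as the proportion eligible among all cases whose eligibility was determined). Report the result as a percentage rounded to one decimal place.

Top = 172
Determined eligible = 172 + 6 + 33 + 91 + 5 = 307
e = 307 / (307 + 134) = 307 / 441 = 0.6961
e × U = 0.6961 × 57 = 39.68
Denominator = 307 + 39.68 = 346.68
RR3 = 172 / 346.68 = 0.4961

49.6%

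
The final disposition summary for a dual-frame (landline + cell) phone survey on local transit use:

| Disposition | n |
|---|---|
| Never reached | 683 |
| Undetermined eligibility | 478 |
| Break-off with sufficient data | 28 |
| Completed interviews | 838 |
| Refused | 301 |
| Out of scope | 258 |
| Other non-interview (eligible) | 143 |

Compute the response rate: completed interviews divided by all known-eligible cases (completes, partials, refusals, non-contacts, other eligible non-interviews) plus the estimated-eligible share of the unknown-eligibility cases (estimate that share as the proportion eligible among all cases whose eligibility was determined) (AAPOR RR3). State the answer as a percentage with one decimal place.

Numerator = 838
Known eligible = 838 + 28 + 301 + 683 + 143 = 1993
e = 1993 / (1993 + 258) = 1993 / 2251 = 0.8854
e × U = 0.8854 × 478 = 423.22
Denom = 1993 + 423.22 = 2416.22
RR3 = 838 / 2416.22 = 0.3468

34.7%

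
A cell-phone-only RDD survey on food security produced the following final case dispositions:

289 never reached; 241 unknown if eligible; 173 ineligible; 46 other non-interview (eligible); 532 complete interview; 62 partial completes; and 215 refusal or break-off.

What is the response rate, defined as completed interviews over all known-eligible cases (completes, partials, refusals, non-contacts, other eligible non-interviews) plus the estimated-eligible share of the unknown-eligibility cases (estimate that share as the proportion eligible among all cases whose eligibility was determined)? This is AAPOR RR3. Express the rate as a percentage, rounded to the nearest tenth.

39.3%

Numerator = 532
Eligible (known) = 532 + 62 + 215 + 289 + 46 = 1144
e = 1144 / (1144 + 173) = 1144 / 1317 = 0.8686
Estimated eligible among unknowns = 0.8686 × 241 = 209.33
Denominator = 1144 + 209.33 = 1353.33
RR3 = 532 / 1353.33 = 0.3931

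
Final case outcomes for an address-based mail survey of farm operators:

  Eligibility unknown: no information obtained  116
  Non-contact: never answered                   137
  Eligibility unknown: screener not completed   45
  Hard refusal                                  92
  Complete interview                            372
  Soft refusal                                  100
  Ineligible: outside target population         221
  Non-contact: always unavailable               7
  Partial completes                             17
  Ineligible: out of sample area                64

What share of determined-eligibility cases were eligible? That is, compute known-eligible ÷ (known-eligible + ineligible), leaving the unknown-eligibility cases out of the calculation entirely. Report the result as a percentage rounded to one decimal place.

71.8%

Declined to participate = 92 + 100 = 192
Never reached = 137 + 7 = 144
Undetermined eligibility = 45 + 116 = 161
Not eligible = 221 + 64 = 285
Eligible (known) = 372 + 17 + 192 + 144 = 725
e = 725 / (725 + 285) = 725 / 1010 = 0.7178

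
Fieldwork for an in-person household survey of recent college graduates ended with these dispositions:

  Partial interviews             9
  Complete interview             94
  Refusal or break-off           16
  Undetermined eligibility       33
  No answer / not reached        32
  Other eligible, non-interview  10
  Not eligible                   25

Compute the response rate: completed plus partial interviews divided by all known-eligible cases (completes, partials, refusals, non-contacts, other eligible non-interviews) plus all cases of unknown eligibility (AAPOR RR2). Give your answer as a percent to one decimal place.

53.1%

Top → 94 + 9 = 103
Base → 94 + 9 + 16 + 32 + 10 + 33 = 194
RR2 = 103 / 194 = 0.5309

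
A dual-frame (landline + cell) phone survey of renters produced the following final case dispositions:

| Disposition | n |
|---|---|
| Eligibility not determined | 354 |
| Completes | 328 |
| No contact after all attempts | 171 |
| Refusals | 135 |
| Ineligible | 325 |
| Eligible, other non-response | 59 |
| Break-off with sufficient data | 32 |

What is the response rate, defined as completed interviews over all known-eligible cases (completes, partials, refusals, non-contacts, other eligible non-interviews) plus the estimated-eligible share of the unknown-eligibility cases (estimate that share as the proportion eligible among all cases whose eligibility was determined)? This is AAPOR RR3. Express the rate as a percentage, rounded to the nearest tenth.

33.8%

Top → 328
Eligible (known) → 328 + 32 + 135 + 171 + 59 = 725
e = 725 / (725 + 325) = 725 / 1050 = 0.6905
Estimated eligible among unknowns → 0.6905 × 354 = 244.44
Denom → 725 + 244.44 = 969.44
RR3 = 328 / 969.44 = 0.3383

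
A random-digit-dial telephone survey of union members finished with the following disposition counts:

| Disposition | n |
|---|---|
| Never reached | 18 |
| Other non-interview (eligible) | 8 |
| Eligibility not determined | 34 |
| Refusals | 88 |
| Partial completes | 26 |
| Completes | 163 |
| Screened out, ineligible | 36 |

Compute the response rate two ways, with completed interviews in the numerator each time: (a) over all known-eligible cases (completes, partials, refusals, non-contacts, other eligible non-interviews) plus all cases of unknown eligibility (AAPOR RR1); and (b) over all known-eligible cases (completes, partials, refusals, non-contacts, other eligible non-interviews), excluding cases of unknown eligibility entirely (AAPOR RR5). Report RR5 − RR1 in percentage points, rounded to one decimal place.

Top: 163
Base: 163 + 26 + 88 + 18 + 8 + 34 = 337
RR1 = 163 / 337 = 0.4837
Base: 163 + 26 + 88 + 18 + 8 = 303
RR5 = 163 / 303 = 0.5380
Difference = 53.80 − 48.37 = 5.43 percentage points

5.4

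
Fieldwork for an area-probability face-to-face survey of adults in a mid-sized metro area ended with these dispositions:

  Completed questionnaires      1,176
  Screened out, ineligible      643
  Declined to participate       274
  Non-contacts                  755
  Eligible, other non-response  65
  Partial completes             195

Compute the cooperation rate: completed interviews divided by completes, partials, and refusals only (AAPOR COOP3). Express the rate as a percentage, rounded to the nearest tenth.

71.5%

Num = 1176
Denom = 1176 + 195 + 274 = 1645
COOP3 = 1176 / 1645 = 0.7149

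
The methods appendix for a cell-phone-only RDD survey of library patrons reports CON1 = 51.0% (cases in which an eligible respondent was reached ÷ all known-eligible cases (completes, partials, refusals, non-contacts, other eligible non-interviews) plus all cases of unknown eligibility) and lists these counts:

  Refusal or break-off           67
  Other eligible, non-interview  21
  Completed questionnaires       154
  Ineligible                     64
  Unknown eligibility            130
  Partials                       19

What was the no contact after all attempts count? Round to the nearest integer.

121

Numerator: 154 + 19 + 67 + 21 = 261
CON1 = 261 / D = 0.510
D = 261 / 0.510 = 511.8
Rest of base = 391
no contact after all attempts = 511.8 − 391 ≈ 121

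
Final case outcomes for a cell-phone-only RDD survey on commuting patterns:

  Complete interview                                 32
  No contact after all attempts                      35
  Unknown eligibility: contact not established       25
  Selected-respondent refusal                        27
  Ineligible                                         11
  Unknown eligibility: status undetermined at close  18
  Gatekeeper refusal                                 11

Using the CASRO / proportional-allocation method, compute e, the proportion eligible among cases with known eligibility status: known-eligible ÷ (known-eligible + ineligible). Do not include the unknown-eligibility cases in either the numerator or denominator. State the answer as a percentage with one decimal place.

90.5%

Declined to participate = 11 + 27 = 38
Undetermined eligibility = 25 + 18 = 43
Determined eligible → 32 + 38 + 35 = 105
e = 105 / (105 + 11) = 105 / 116 = 0.9052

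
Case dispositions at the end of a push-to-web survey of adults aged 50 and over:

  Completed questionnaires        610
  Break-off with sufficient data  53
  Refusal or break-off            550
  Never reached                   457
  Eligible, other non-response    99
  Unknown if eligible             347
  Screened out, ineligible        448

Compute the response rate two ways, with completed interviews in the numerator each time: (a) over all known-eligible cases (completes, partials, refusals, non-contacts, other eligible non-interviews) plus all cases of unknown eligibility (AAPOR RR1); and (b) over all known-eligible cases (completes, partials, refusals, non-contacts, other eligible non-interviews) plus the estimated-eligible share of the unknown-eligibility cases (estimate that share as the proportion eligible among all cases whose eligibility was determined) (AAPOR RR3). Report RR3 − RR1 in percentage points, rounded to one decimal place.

Num → 610
Denom → 610 + 53 + 550 + 457 + 99 + 347 = 2116
RR1 = 610 / 2116 = 0.2883
Eligible (known) → 610 + 53 + 550 + 457 + 99 = 1769
e = 1769 / (1769 + 448) = 1769 / 2217 = 0.7979
Estimated eligible among unknowns → 0.7979 × 347 = 276.87
Denom → 1769 + 276.87 = 2045.87
RR3 = 610 / 2045.87 = 0.2982
Difference = 29.82 − 28.83 = 0.99 percentage points

1.0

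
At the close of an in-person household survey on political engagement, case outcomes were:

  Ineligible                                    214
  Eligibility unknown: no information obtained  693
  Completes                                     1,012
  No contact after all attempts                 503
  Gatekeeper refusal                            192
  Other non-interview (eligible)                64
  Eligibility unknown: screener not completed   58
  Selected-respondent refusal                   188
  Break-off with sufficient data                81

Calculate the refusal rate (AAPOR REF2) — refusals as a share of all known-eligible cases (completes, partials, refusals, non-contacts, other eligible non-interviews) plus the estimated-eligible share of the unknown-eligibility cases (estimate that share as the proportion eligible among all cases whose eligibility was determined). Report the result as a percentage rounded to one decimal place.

14.0%

Refusal or break-off = 192 + 188 = 380
Eligibility not determined = 58 + 693 = 751
Top = 380
Known eligible = 1012 + 81 + 380 + 503 + 64 = 2040
e = 2040 / (2040 + 214) = 2040 / 2254 = 0.9051
e × U = 0.9051 × 751 = 679.73
Base = 2040 + 679.73 = 2719.73
REF2 = 380 / 2719.73 = 0.1397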